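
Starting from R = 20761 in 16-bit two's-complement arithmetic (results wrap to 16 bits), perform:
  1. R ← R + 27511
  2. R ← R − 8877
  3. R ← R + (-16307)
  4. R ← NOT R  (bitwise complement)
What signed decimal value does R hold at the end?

-23089

Start: R = 20761 = 0101000100011001.
R = 20761 + 27511 = 48272; wraps to -17264 = 1011110010010000
R = -17264 − 8877 = -26141 = 1001100111100011
R = -26141 + (-16307) = -42448; wraps to 23088 = 0101101000110000
R = NOT 0101101000110000 = 1010010111001111 = -23089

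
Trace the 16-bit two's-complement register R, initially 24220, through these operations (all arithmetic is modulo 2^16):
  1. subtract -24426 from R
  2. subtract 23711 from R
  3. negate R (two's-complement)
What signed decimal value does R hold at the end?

-24935

Start: R = 24220 = 0101111010011100.
R = 24220 − (-24426) = 48646; wraps to -16890 = 1011111000000110
R = -16890 − 23711 = -40601; wraps to 24935 = 0110000101100111
R = −(24935) = -24935 = 1001111010011001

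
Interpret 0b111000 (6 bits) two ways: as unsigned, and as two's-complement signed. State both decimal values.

Unsigned: 111000 = 56.
Signed: MSB=1 → 56 − 64 = -8.

unsigned = 56, signed = -8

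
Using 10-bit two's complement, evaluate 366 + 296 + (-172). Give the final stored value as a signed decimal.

490

366 + 296 = 662 → wraps to -362 (1010010110)
-362 + (-172) = -534 → wraps to 490 (0111101010)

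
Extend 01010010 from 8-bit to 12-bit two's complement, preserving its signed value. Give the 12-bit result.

MSB of 01010010 is 0; replicate it into the new high bits.
0000|01010010 → 000001010010 (still 82).

000001010010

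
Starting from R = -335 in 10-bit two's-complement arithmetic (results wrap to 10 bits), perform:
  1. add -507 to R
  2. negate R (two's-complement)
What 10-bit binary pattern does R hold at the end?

Start: R = -335 = 1010110001.
R = -335 + (-507) = -842; wraps to 182 = 0010110110
R = −(182) = -182 = 1101001010

1101001010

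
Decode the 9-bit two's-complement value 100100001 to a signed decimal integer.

-223

MSB is 1, so the value is negative.
Unsigned reading: 289. Subtract 2^9 = 512: 289 − 512 = -223.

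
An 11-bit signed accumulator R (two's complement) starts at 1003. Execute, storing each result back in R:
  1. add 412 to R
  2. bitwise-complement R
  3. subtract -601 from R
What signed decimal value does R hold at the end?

Start: R = 1003 = 01111101011.
R = 1003 + 412 = 1415; wraps to -633 = 10110000111
R = NOT 10110000111 = 01001111000 = 632
R = 632 − (-601) = 1233; wraps to -815 = 10011010001

-815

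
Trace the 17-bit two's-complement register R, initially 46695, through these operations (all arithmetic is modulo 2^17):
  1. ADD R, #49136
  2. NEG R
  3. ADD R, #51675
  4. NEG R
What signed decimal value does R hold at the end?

44156

Start: R = 46695 = 01011011001100111.
R = 46695 + 49136 = 95831; wraps to -35241 = 10111011001010111
R = −(-35241) = 35241 = 01000100110101001
R = 35241 + 51675 = 86916; wraps to -44156 = 10101001110000100
R = −(-44156) = 44156 = 01010110001111100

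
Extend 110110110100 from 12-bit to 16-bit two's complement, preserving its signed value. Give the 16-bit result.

MSB of 110110110100 is 1; replicate it into the new high bits.
1111|110110110100 → 1111110110110100 (still -588).

1111110110110100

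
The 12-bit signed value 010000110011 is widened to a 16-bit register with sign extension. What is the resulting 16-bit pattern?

MSB of 010000110011 is 0; replicate it into the new high bits.
0000|010000110011 → 0000010000110011 (still 1075).

0000010000110011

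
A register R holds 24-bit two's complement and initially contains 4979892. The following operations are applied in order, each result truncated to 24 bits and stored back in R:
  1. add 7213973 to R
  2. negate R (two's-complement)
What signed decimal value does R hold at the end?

Start: R = 4979892 = 010010111111110010110100.
R = 4979892 + 7213973 = 12193865; wraps to -4583351 = 101110100001000001001001
R = −(-4583351) = 4583351 = 010001011110111110110111

4583351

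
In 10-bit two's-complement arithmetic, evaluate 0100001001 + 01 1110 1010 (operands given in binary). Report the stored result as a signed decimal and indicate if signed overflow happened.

-269; overflow

0100001001 = 265 (signed)
01 1110 1010 → 0111101010 = 490 (signed)
  0100001001
+ 0111101010
= 1011110011
Result 1011110011: MSB = 1 → 755 − 1024 = -269.
Both addends are non-negative but the stored result is negative: signed overflow. The true value 265 + 490 = 755 lies outside [-512, 511].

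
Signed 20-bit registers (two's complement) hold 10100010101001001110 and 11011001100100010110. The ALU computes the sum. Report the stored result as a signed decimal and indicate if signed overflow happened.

10100010101001001110 = -382386 (signed)
11011001100100010110 = -157418 (signed)
  10100010101001001110
+ 11011001100100010110
= 01111100001101100100  (discard carry-out 1)
Result 01111100001101100100: MSB = 0 → value 508772.
Both addends are negative but the stored result is non-negative: signed overflow. The true value -382386 + (-157418) = -539804 lies outside [-524288, 524287].

508772; overflow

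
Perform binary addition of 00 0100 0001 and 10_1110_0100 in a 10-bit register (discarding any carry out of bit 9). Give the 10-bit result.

1100100101

  0001000001
+ 1011100100
= 1100100101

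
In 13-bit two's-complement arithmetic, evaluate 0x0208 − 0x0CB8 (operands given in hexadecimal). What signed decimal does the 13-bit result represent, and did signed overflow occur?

-2736; no overflow

0x0208 = 0001000001000 = 520 (signed)
0x0CB8 = 0110010111000 = 3256 (signed)
Subtract via negate-and-add: invert 0110010111000 + 1 = 1001101001000 (i.e. -3256).
  0001000001000
+ 1001101001000
= 1010101010000
Result 1010101010000: MSB = 1 → 5456 − 8192 = -2736.
Addends (after negating the subtrahend) have opposite signs, so signed overflow cannot occur.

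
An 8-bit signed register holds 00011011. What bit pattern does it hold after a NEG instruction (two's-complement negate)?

Invert: 11100100. Add 1: 11100101.
Check: 00011011 = 27, 11100101 = -27.

11100101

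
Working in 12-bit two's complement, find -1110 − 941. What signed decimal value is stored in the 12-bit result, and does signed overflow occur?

2045; overflow

-1110 → 101110101010
941 → 001110101101
Subtract via negate-and-add: invert 001110101101 + 1 = 110001010011 (i.e. -941).
  101110101010
+ 110001010011
= 011111111101  (discard carry-out 1)
Result 011111111101: MSB = 0 → value 2045.
Both addends (after negating the subtrahend) are negative but the stored result is non-negative: signed overflow. The true value -1110 − 941 = -2051 lies outside [-2048, 2047].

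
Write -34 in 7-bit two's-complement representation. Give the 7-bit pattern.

1011110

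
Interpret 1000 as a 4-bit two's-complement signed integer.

MSB is 1, so the value is negative.
Unsigned reading: 8. Subtract 2^4 = 16: 8 − 16 = -8.

-8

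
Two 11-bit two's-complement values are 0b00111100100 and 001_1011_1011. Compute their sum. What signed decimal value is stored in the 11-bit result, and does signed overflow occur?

927; no overflow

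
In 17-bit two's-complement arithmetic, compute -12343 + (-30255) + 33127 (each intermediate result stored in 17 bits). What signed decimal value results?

-9471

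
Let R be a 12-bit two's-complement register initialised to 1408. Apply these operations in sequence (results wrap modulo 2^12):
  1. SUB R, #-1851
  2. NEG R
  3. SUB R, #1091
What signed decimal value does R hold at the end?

Start: R = 1408 = 010110000000.
R = 1408 − (-1851) = 3259; wraps to -837 = 110010111011
R = −(-837) = 837 = 001101000101
R = 837 − 1091 = -254 = 111100000010

-254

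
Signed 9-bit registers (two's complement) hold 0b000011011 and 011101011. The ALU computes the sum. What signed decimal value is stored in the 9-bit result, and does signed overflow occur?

-250; overflow

0b000011011 → 000011011 = 27 (signed)
011101011 = 235 (signed)
  000011011
+ 011101011
= 100000110
Result 100000110: MSB = 1 → 262 − 512 = -250.
Both addends are non-negative but the stored result is negative: signed overflow. The true value 27 + 235 = 262 lies outside [-256, 255].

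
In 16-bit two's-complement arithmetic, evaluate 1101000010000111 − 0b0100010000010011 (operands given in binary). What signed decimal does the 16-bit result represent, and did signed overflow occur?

-29580; no overflow

1101000010000111 = -12153 (signed)
0b0100010000010011 → 0100010000010011 = 17427 (signed)
Subtract via negate-and-add: invert 0100010000010011 + 1 = 1011101111101101 (i.e. -17427).
  1101000010000111
+ 1011101111101101
= 1000110001110100  (discard carry-out 1)
Result 1000110001110100: MSB = 1 → 35956 − 65536 = -29580.
Both addends (after negating the subtrahend) are negative and so is the stored result: no signed overflow.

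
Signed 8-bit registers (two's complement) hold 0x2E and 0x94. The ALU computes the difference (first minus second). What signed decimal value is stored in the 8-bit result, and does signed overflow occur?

0x2E = 00101110 = 46 (signed)
0x94 = 10010100 = -108 (signed)
Subtract via negate-and-add: invert 10010100 + 1 = 01101100 (i.e. 108).
  00101110
+ 01101100
= 10011010
Result 10011010: MSB = 1 → 154 − 256 = -102.
Both addends (after negating the subtrahend) are non-negative but the stored result is negative: signed overflow. The true value 46 − (-108) = 154 lies outside [-128, 127].

-102; overflow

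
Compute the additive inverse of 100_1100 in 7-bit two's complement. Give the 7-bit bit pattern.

0110100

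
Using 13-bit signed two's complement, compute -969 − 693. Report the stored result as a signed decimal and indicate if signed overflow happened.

-1662; no overflow

-969 → 1110000110111
693 → 0001010110101
Subtract via negate-and-add: invert 0001010110101 + 1 = 1110101001011 (i.e. -693).
  1110000110111
+ 1110101001011
= 1100110000010  (discard carry-out 1)
Result 1100110000010: MSB = 1 → 6530 − 8192 = -1662.
Both addends (after negating the subtrahend) are negative and so is the stored result: no signed overflow.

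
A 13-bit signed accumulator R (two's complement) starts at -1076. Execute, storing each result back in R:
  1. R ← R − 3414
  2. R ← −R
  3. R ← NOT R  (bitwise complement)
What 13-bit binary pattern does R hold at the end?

Start: R = -1076 = 1101111001100.
R = -1076 − 3414 = -4490; wraps to 3702 = 0111001110110
R = −(3702) = -3702 = 1000110001010
R = NOT 1000110001010 = 0111001110101 = 3701

0111001110101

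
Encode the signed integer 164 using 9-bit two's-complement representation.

010100100

164 is non-negative, so write it directly in 9 bits: 010100100.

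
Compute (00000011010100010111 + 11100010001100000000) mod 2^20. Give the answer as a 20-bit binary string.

  00000011010100010111
+ 11100010001100000000
= 11100101100000010111

11100101100000010111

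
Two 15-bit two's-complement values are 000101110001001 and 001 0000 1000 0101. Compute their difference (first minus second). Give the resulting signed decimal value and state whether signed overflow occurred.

-1276; no overflow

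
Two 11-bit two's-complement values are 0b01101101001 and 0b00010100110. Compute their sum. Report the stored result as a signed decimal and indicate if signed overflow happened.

-1009; overflow

0b01101101001 → 01101101001 = 873 (signed)
0b00010100110 → 00010100110 = 166 (signed)
  01101101001
+ 00010100110
= 10000001111
Result 10000001111: MSB = 1 → 1039 − 2048 = -1009.
Both addends are non-negative but the stored result is negative: signed overflow. The true value 873 + 166 = 1039 lies outside [-1024, 1023].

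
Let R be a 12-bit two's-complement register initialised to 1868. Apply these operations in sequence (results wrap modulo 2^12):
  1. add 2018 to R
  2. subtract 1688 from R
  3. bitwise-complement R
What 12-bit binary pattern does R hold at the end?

011101101001

Start: R = 1868 = 011101001100.
R = 1868 + 2018 = 3886; wraps to -210 = 111100101110
R = -210 − 1688 = -1898 = 100010010110
R = NOT 100010010110 = 011101101001 = 1897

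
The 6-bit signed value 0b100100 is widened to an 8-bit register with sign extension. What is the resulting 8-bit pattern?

MSB of 100100 is 1; replicate it into the new high bits.
11|100100 → 11100100 (still -28).

11100100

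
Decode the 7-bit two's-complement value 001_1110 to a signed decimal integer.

30

MSB is 0, so the value is non-negative: 0011110 = 30.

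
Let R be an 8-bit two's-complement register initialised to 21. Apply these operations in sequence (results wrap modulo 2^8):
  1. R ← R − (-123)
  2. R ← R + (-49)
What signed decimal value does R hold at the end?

Start: R = 21 = 00010101.
R = 21 − (-123) = 144; wraps to -112 = 10010000
R = -112 + (-49) = -161; wraps to 95 = 01011111

95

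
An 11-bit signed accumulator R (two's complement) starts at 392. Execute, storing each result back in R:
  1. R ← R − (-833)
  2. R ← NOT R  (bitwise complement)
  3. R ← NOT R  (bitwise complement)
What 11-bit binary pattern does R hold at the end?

10011001001

Start: R = 392 = 00110001000.
R = 392 − (-833) = 1225; wraps to -823 = 10011001001
R = NOT 10011001001 = 01100110110 = 822
R = NOT 01100110110 = 10011001001 = -823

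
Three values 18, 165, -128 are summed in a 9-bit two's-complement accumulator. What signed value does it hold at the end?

55

18 + 165 = 183 (010110111)
183 + (-128) = 55 (000110111)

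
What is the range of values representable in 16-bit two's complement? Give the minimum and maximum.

Minimum: −2^15 = -32768.
Maximum: 2^15 − 1 = 32767.

min = -32768, max = 32767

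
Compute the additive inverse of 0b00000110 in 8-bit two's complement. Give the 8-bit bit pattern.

Invert: 11111001. Add 1: 11111010.

11111010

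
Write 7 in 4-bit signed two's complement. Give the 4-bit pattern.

0111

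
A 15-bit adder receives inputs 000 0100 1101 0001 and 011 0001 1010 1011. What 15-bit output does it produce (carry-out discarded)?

011011001111100

  000010011010001
+ 011000110101011
= 011011001111100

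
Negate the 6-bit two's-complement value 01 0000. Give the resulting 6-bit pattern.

110000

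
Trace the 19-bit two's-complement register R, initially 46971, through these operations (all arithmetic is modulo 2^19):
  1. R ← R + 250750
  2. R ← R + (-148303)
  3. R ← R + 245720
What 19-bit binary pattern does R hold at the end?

1100000011110000010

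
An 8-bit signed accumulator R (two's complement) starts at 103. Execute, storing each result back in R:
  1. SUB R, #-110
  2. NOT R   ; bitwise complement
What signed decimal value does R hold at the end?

Start: R = 103 = 01100111.
R = 103 − (-110) = 213; wraps to -43 = 11010101
R = NOT 11010101 = 00101010 = 42

42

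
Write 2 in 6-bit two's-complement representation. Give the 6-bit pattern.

2 is non-negative, so write it directly in 6 bits: 000010.

000010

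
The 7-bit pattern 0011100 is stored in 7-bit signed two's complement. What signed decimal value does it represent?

28

MSB is 0, so the value is non-negative: 0011100 = 28.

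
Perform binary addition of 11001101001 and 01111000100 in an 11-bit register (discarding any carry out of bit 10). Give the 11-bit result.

  11001101001
+ 01111000100
= 01000101101  (discard carry-out 1)

01000101101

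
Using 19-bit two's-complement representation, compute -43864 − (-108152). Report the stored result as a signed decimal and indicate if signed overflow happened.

-43864 → 1110101010010101000
-108152 → 1100101100110001000
Subtract via negate-and-add: invert 1100101100110001000 + 1 = 0011010011001111000 (i.e. 108152).
  1110101010010101000
+ 0011010011001111000
= 0001111101100100000  (discard carry-out 1)
Result 0001111101100100000: MSB = 0 → value 64288.
Addends (after negating the subtrahend) have opposite signs, so signed overflow cannot occur.

64288; no overflow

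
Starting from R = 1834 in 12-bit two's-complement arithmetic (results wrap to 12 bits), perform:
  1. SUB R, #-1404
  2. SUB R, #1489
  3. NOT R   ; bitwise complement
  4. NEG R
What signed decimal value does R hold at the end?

Start: R = 1834 = 011100101010.
R = 1834 − (-1404) = 3238; wraps to -858 = 110010100110
R = -858 − 1489 = -2347; wraps to 1749 = 011011010101
R = NOT 011011010101 = 100100101010 = -1750
R = −(-1750) = 1750 = 011011010110

1750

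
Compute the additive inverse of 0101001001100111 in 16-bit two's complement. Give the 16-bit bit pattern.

1010110110011001

Invert: 1010110110011000. Add 1: 1010110110011001.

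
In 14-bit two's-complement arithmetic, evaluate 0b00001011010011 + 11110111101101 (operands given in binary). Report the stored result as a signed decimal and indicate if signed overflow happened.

192; no overflow

0b00001011010011 → 00001011010011 = 723 (signed)
11110111101101 = -531 (signed)
  00001011010011
+ 11110111101101
= 00000011000000  (discard carry-out 1)
Result 00000011000000: MSB = 0 → value 192.
Addends have opposite signs, so signed overflow cannot occur.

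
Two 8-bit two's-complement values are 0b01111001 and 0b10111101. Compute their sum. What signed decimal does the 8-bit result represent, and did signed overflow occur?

54; no overflow

0b01111001 → 01111001 = 121 (signed)
0b10111101 → 10111101 = -67 (signed)
  01111001
+ 10111101
= 00110110  (discard carry-out 1)
Result 00110110: MSB = 0 → value 54.
Addends have opposite signs, so signed overflow cannot occur.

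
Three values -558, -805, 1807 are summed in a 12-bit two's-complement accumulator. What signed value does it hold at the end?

444

-558 + (-805) = -1363 (101010101101)
-1363 + 1807 = 444 (000110111100)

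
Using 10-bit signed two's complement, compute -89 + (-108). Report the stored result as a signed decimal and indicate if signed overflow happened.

-197; no overflow

-89 → 1110100111
-108 → 1110010100
  1110100111
+ 1110010100
= 1100111011  (discard carry-out 1)
Result 1100111011: MSB = 1 → 827 − 1024 = -197.
Both addends are negative and so is the stored result: no signed overflow.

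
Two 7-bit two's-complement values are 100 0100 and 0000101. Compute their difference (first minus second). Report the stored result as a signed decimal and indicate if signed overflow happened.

63; overflow

100 0100 → 1000100 = -60 (signed)
0000101 = 5 (signed)
Subtract via negate-and-add: invert 0000101 + 1 = 1111011 (i.e. -5).
  1000100
+ 1111011
= 0111111  (discard carry-out 1)
Result 0111111: MSB = 0 → value 63.
Both addends (after negating the subtrahend) are negative but the stored result is non-negative: signed overflow. The true value -60 − 5 = -65 lies outside [-64, 63].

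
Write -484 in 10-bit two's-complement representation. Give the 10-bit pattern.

|-484| = 484 = 0111100100 in 10 bits.
Invert the bits: 1000011011. Add 1: 1000011100.

1000011100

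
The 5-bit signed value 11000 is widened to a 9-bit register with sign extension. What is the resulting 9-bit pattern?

111111000

MSB of 11000 is 1; replicate it into the new high bits.
1111|11000 → 111111000 (still -8).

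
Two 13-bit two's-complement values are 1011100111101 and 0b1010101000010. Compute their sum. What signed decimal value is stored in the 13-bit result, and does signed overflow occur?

1011100111101 = -2243 (signed)
0b1010101000010 → 1010101000010 = -2750 (signed)
  1011100111101
+ 1010101000010
= 0110001111111  (discard carry-out 1)
Result 0110001111111: MSB = 0 → value 3199.
Both addends are negative but the stored result is non-negative: signed overflow. The true value -2243 + (-2750) = -4993 lies outside [-4096, 4095].

3199; overflow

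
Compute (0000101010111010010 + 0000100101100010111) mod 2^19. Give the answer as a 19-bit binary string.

0001010000011101001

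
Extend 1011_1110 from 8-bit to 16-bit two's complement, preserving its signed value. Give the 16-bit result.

MSB of 10111110 is 1; replicate it into the new high bits.
11111111|10111110 → 1111111110111110 (still -66).

1111111110111110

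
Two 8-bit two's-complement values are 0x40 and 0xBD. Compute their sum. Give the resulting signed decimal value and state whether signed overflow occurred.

-3; no overflow

0x40 = 01000000 = 64 (signed)
0xBD = 10111101 = -67 (signed)
  01000000
+ 10111101
= 11111101
Result 11111101: MSB = 1 → 253 − 256 = -3.
Addends have opposite signs, so signed overflow cannot occur.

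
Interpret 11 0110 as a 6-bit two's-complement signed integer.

-10

MSB is 1, so the value is negative.
Invert: 001001. Add 1: 001010 = 10. So the value is −10.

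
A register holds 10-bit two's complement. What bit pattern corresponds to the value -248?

|-248| = 248 = 0011111000 in 10 bits.
Invert the bits: 1100000111. Add 1: 1100001000.

1100001000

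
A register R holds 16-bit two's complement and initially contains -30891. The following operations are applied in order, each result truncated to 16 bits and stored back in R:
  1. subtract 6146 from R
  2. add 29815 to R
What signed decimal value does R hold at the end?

-7222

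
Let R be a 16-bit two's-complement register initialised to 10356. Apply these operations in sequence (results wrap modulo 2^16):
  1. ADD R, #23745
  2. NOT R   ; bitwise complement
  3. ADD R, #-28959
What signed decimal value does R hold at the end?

2475

Start: R = 10356 = 0010100001110100.
R = 10356 + 23745 = 34101; wraps to -31435 = 1000010100110101
R = NOT 1000010100110101 = 0111101011001010 = 31434
R = 31434 + (-28959) = 2475 = 0000100110101011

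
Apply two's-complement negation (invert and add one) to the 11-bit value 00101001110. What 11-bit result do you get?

Invert: 11010110001. Add 1: 11010110010.

11010110010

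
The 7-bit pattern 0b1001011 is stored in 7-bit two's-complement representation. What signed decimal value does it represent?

-53

MSB is 1, so the value is negative.
Unsigned reading: 75. Subtract 2^7 = 128: 75 − 128 = -53.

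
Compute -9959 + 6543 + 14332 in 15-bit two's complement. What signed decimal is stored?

-9959 + 6543 = -3416 (111001010101000)
-3416 + 14332 = 10916 (010101010100100)

10916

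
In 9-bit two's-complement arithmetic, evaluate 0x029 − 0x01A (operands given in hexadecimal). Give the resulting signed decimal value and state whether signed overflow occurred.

15; no overflow

0x029 = 000101001 = 41 (signed)
0x01A = 000011010 = 26 (signed)
Subtract via negate-and-add: invert 000011010 + 1 = 111100110 (i.e. -26).
  000101001
+ 111100110
= 000001111  (discard carry-out 1)
Result 000001111: MSB = 0 → value 15.
Addends (after negating the subtrahend) have opposite signs, so signed overflow cannot occur.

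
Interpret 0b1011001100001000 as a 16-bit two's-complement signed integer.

-19704

MSB is 1, so the value is negative.
Invert: 0100110011110111. Add 1: 0100110011111000 = 19704. So the value is −19704.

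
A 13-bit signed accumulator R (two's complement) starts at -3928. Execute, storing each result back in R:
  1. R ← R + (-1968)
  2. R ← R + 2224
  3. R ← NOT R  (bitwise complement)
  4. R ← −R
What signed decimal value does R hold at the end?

Start: R = -3928 = 1000010101000.
R = -3928 + (-1968) = -5896; wraps to 2296 = 0100011111000
R = 2296 + 2224 = 4520; wraps to -3672 = 1000110101000
R = NOT 1000110101000 = 0111001010111 = 3671
R = −(3671) = -3671 = 1000110101001

-3671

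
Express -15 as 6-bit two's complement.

110001

|-15| = 15 = 001111 in 6 bits.
Invert the bits: 110000. Add 1: 110001.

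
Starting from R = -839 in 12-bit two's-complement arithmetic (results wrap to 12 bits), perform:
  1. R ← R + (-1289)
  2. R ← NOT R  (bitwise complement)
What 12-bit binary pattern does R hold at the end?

100001001111

Start: R = -839 = 110010111001.
R = -839 + (-1289) = -2128; wraps to 1968 = 011110110000
R = NOT 011110110000 = 100001001111 = -1969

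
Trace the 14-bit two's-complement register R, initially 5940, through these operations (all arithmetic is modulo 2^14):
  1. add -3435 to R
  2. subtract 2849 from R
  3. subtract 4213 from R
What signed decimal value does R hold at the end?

-4557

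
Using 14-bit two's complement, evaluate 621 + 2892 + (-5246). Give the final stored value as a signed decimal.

621 + 2892 = 3513 (00110110111001)
3513 + (-5246) = -1733 (11100100111011)

-1733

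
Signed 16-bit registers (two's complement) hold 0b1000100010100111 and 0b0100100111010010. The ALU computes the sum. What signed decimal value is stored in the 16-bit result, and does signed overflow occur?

-11655; no overflow

0b1000100010100111 → 1000100010100111 = -30553 (signed)
0b0100100111010010 → 0100100111010010 = 18898 (signed)
  1000100010100111
+ 0100100111010010
= 1101001001111001
Result 1101001001111001: MSB = 1 → 53881 − 65536 = -11655.
Addends have opposite signs, so signed overflow cannot occur.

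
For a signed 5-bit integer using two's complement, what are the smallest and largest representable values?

Minimum: −2^4 = -16.
Maximum: 2^4 − 1 = 15.

min = -16, max = 15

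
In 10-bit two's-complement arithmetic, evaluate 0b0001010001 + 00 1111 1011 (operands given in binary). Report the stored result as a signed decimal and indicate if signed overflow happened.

332; no overflow

0b0001010001 → 0001010001 = 81 (signed)
00 1111 1011 → 0011111011 = 251 (signed)
  0001010001
+ 0011111011
= 0101001100
Result 0101001100: MSB = 0 → value 332.
Both addends are non-negative and so is the stored result: no signed overflow.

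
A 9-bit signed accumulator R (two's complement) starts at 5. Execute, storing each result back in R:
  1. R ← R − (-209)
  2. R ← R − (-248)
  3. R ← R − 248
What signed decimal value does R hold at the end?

Start: R = 5 = 000000101.
R = 5 − (-209) = 214 = 011010110
R = 214 − (-248) = 462; wraps to -50 = 111001110
R = -50 − 248 = -298; wraps to 214 = 011010110

214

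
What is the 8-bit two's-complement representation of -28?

|-28| = 28 = 00011100 in 8 bits.
Invert the bits: 11100011. Add 1: 11100100.

11100100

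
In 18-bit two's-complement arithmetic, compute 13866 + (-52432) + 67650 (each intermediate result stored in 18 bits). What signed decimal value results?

13866 + (-52432) = -38566 (110110100101011010)
-38566 + 67650 = 29084 (000111000110011100)

29084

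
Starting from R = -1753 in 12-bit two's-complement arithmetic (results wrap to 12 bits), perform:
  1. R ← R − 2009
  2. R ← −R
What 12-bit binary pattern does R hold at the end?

Start: R = -1753 = 100100100111.
R = -1753 − 2009 = -3762; wraps to 334 = 000101001110
R = −(334) = -334 = 111010110010

111010110010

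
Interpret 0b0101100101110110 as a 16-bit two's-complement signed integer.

22902

MSB is 0, so the value is non-negative: 0101100101110110 = 22902.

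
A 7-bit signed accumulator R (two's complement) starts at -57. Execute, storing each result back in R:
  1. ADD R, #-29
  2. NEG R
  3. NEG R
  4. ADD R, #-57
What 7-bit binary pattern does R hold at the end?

Start: R = -57 = 1000111.
R = -57 + (-29) = -86; wraps to 42 = 0101010
R = −(42) = -42 = 1010110
R = −(-42) = 42 = 0101010
R = 42 + (-57) = -15 = 1110001

1110001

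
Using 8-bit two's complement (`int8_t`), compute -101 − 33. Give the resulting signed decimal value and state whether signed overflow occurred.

122; overflow

-101 → 10011011
33 → 00100001
Subtract via negate-and-add: invert 00100001 + 1 = 11011111 (i.e. -33).
  10011011
+ 11011111
= 01111010  (discard carry-out 1)
Result 01111010: MSB = 0 → value 122.
Both addends (after negating the subtrahend) are negative but the stored result is non-negative: signed overflow. The true value -101 − 33 = -134 lies outside [-128, 127].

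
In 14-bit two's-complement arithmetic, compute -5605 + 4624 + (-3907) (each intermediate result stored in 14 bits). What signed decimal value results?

-5605 + 4624 = -981 (11110000101011)
-981 + (-3907) = -4888 (10110011101000)

-4888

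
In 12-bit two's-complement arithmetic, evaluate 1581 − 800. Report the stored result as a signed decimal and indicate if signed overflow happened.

781; no overflow

1581 → 011000101101
800 → 001100100000
Subtract via negate-and-add: invert 001100100000 + 1 = 110011100000 (i.e. -800).
  011000101101
+ 110011100000
= 001100001101  (discard carry-out 1)
Result 001100001101: MSB = 0 → value 781.
Addends (after negating the subtrahend) have opposite signs, so signed overflow cannot occur.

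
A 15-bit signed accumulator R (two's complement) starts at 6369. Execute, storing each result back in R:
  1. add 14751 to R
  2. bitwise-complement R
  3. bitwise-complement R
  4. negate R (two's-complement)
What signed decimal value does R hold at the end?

11648

Start: R = 6369 = 001100011100001.
R = 6369 + 14751 = 21120; wraps to -11648 = 101001010000000
R = NOT 101001010000000 = 010110101111111 = 11647
R = NOT 010110101111111 = 101001010000000 = -11648
R = −(-11648) = 11648 = 010110110000000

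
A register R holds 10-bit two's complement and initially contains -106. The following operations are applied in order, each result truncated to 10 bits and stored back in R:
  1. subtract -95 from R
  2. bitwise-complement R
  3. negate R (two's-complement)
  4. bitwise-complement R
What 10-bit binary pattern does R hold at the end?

Start: R = -106 = 1110010110.
R = -106 − (-95) = -11 = 1111110101
R = NOT 1111110101 = 0000001010 = 10
R = −(10) = -10 = 1111110110
R = NOT 1111110110 = 0000001001 = 9

0000001001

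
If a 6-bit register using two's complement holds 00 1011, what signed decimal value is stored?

11

MSB is 0, so the value is non-negative: 001011 = 11.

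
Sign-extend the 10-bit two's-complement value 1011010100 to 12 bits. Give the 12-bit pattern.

MSB of 1011010100 is 1; replicate it into the new high bits.
11|1011010100 → 111011010100 (still -300).

111011010100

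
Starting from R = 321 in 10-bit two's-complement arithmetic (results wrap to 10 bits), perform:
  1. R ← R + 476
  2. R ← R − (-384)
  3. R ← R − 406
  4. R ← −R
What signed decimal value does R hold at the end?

249

Start: R = 321 = 0101000001.
R = 321 + 476 = 797; wraps to -227 = 1100011101
R = -227 − (-384) = 157 = 0010011101
R = 157 − 406 = -249 = 1100000111
R = −(-249) = 249 = 0011111001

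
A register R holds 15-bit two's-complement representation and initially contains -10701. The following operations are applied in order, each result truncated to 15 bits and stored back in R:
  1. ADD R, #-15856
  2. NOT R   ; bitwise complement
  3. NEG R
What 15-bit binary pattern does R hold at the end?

001100001000100

Start: R = -10701 = 101011000110011.
R = -10701 + (-15856) = -26557; wraps to 6211 = 001100001000011
R = NOT 001100001000011 = 110011110111100 = -6212
R = −(-6212) = 6212 = 001100001000100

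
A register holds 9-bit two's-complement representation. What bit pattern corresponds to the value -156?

|-156| = 156 = 010011100 in 9 bits.
Invert the bits: 101100011. Add 1: 101100100.
Check: 101100100 reads as 356 − 512 = -156.

101100100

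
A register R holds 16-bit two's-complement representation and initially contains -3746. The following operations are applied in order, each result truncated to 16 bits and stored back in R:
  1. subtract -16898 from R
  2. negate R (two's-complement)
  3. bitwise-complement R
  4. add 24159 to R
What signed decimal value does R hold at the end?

-28226

Start: R = -3746 = 1111000101011110.
R = -3746 − (-16898) = 13152 = 0011001101100000
R = −(13152) = -13152 = 1100110010100000
R = NOT 1100110010100000 = 0011001101011111 = 13151
R = 13151 + 24159 = 37310; wraps to -28226 = 1001000110111110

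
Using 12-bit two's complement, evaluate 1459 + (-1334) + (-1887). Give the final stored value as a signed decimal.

1459 + (-1334) = 125 (000001111101)
125 + (-1887) = -1762 (100100011110)

-1762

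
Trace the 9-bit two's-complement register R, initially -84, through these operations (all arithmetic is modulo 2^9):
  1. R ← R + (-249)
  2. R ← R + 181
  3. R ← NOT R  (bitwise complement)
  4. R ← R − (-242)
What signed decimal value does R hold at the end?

-119

Start: R = -84 = 110101100.
R = -84 + (-249) = -333; wraps to 179 = 010110011
R = 179 + 181 = 360; wraps to -152 = 101101000
R = NOT 101101000 = 010010111 = 151
R = 151 − (-242) = 393; wraps to -119 = 110001001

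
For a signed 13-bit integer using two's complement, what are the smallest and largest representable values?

Minimum: −2^12 = -4096.
Maximum: 2^12 − 1 = 4095.

min = -4096, max = 4095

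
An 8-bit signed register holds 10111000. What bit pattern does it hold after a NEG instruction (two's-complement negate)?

01001000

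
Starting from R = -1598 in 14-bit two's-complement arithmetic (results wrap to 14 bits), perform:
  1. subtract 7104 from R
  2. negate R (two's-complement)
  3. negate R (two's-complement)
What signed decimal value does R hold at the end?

Start: R = -1598 = 11100111000010.
R = -1598 − 7104 = -8702; wraps to 7682 = 01111000000010
R = −(7682) = -7682 = 10000111111110
R = −(-7682) = 7682 = 01111000000010

7682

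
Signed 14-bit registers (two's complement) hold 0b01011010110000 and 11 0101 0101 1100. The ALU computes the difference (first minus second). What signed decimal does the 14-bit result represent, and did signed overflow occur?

-7852; overflow

0b01011010110000 → 01011010110000 = 5808 (signed)
11 0101 0101 1100 → 11010101011100 = -2724 (signed)
Subtract via negate-and-add: invert 11010101011100 + 1 = 00101010100100 (i.e. 2724).
  01011010110000
+ 00101010100100
= 10000101010100
Result 10000101010100: MSB = 1 → 8532 − 16384 = -7852.
Both addends (after negating the subtrahend) are non-negative but the stored result is negative: signed overflow. The true value 5808 − (-2724) = 8532 lies outside [-8192, 8191].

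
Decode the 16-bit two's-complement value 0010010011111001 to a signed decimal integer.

9465

MSB is 0, so the value is non-negative: 0010010011111001 = 9465.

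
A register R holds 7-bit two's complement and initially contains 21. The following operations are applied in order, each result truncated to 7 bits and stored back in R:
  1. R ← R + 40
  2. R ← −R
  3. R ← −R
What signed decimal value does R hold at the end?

Start: R = 21 = 0010101.
R = 21 + 40 = 61 = 0111101
R = −(61) = -61 = 1000011
R = −(-61) = 61 = 0111101

61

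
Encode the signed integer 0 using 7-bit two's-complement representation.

0 is non-negative, so write it directly in 7 bits: 0000000.

0000000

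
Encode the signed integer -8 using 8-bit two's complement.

11111000

|-8| = 8 = 00001000 in 8 bits.
Invert the bits: 11110111. Add 1: 11111000.
Check: 11111000 reads as 248 − 256 = -8.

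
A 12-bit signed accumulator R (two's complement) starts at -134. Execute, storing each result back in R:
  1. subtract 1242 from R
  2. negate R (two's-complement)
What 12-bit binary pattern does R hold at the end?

010101100000

Start: R = -134 = 111101111010.
R = -134 − 1242 = -1376 = 101010100000
R = −(-1376) = 1376 = 010101100000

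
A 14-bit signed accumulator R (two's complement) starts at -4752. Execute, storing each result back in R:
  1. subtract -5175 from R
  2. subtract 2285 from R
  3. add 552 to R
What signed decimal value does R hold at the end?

-1310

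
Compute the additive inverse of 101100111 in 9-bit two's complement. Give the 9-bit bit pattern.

010011001

Invert: 010011000. Add 1: 010011001.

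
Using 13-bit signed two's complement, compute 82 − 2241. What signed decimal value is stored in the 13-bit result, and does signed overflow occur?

82 → 0000001010010
2241 → 0100011000001
Subtract via negate-and-add: invert 0100011000001 + 1 = 1011100111111 (i.e. -2241).
  0000001010010
+ 1011100111111
= 1011110010001
Result 1011110010001: MSB = 1 → 6033 − 8192 = -2159.
Addends (after negating the subtrahend) have opposite signs, so signed overflow cannot occur.

-2159; no overflow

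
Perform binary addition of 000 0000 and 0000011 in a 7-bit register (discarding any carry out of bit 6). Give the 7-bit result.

  0000000
+ 0000011
= 0000011

0000011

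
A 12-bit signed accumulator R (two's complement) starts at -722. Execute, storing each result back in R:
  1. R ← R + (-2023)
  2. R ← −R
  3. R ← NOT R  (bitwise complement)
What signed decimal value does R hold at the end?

1350

Start: R = -722 = 110100101110.
R = -722 + (-2023) = -2745; wraps to 1351 = 010101000111
R = −(1351) = -1351 = 101010111001
R = NOT 101010111001 = 010101000110 = 1350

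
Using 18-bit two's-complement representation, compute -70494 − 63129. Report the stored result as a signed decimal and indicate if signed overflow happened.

128521; overflow

-70494 → 101110110010100010
63129 → 001111011010011001
Subtract via negate-and-add: invert 001111011010011001 + 1 = 110000100101100111 (i.e. -63129).
  101110110010100010
+ 110000100101100111
= 011111011000001001  (discard carry-out 1)
Result 011111011000001001: MSB = 0 → value 128521.
Both addends (after negating the subtrahend) are negative but the stored result is non-negative: signed overflow. The true value -70494 − 63129 = -133623 lies outside [-131072, 131071].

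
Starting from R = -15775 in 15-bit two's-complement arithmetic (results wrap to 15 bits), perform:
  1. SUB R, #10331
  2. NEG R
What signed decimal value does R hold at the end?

-6662

Start: R = -15775 = 100001001100001.
R = -15775 − 10331 = -26106; wraps to 6662 = 001101000000110
R = −(6662) = -6662 = 110010111111010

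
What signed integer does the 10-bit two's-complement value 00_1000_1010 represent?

138

MSB is 0, so the value is non-negative: 0010001010 = 138.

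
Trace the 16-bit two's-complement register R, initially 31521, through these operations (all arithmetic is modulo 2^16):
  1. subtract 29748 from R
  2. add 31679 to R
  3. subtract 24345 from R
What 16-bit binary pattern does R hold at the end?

Start: R = 31521 = 0111101100100001.
R = 31521 − 29748 = 1773 = 0000011011101101
R = 1773 + 31679 = 33452; wraps to -32084 = 1000001010101100
R = -32084 − 24345 = -56429; wraps to 9107 = 0010001110010011

0010001110010011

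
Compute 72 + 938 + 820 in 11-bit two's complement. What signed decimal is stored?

-218

72 + 938 = 1010 (01111110010)
1010 + 820 = 1830 → wraps to -218 (11100100110)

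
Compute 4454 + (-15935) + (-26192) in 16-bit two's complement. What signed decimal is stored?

4454 + (-15935) = -11481 (1101001100100111)
-11481 + (-26192) = -37673 → wraps to 27863 (0110110011010111)

27863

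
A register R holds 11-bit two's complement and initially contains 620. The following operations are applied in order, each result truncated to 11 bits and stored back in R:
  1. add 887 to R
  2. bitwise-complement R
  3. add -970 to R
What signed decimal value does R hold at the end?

Start: R = 620 = 01001101100.
R = 620 + 887 = 1507; wraps to -541 = 10111100011
R = NOT 10111100011 = 01000011100 = 540
R = 540 + (-970) = -430 = 11001010010

-430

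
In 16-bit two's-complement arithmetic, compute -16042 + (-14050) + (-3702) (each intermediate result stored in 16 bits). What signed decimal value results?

31742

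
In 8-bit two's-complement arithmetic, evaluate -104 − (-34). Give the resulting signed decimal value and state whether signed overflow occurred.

-70; no overflow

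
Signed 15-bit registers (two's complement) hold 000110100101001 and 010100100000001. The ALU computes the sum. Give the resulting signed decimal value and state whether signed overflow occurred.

000110100101001 = 3369 (signed)
010100100000001 = 10497 (signed)
  000110100101001
+ 010100100000001
= 011011000101010
Result 011011000101010: MSB = 0 → value 13866.
Both addends are non-negative and so is the stored result: no signed overflow.

13866; no overflow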